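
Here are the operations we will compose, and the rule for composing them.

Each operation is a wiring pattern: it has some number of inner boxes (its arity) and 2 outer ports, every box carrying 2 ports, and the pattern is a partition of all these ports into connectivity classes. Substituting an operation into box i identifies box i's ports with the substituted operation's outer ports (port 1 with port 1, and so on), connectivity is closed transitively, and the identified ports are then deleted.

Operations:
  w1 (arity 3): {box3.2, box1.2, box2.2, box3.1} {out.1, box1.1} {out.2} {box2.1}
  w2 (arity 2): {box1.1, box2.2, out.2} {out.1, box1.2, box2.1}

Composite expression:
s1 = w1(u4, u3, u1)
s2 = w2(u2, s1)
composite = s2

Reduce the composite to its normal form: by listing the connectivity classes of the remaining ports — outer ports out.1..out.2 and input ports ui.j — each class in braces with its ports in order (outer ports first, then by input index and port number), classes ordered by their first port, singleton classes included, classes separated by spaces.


{out.1, u2.2, u4.1} {out.2, u2.1} {u1.1, u1.2, u3.2, u4.2} {u3.1}


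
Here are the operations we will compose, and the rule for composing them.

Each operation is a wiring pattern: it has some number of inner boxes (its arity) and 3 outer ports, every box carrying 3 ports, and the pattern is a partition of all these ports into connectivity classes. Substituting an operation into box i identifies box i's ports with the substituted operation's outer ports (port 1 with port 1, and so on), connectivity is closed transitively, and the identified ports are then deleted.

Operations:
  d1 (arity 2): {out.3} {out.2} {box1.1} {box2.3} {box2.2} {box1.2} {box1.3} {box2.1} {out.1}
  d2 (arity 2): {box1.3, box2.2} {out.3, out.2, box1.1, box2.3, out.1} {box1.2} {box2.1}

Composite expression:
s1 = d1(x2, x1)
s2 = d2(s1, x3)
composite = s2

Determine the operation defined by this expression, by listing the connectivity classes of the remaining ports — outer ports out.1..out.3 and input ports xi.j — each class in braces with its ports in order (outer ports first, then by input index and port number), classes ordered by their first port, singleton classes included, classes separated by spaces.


{out.1, out.2, out.3, x3.3} {x1.1} {x1.2} {x1.3} {x2.1} {x2.2} {x2.3} {x3.1} {x3.2}

Connectivity passes through glued d2-boundaries; trace each wire chain.
through d1, on inputs (x2, x1): {out.1} {out.2} {out.3} {x1.1} {x1.2} {x1.3} {x2.1} {x2.2} {x2.3} (out.j = stage outer ports)
through d2, on inputs (x2, x1, x3): {out.1, out.2, out.3, x3.3} {x1.1} {x1.2} {x1.3} {x2.1} {x2.2} {x2.3} {x3.1} {x3.2} (out.j = stage outer ports)


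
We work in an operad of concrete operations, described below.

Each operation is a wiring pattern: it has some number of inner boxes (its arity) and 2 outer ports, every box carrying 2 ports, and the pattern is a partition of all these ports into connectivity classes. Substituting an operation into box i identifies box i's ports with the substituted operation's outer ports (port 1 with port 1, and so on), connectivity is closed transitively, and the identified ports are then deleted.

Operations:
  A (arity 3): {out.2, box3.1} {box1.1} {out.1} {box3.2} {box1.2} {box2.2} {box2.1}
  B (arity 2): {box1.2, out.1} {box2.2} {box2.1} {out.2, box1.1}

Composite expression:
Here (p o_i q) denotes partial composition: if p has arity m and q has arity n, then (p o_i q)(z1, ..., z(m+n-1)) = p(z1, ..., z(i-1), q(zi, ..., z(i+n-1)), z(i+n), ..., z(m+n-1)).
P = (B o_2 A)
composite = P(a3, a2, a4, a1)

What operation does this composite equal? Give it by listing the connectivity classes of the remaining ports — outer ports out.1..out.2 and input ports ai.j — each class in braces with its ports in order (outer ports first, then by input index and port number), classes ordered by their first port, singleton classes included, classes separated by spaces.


Substituting into B glues patterns; closure does the rest.
after A, the pattern on (a2, a4, a1) reads {out.1} {out.2, a1.1} {a1.2} {a2.1} {a2.2} {a4.1} {a4.2} (out.j = its outer ports)
after B, the pattern on (a3, a2, a4, a1) reads {out.1, a3.2} {out.2, a3.1} {a1.1} {a1.2} {a2.1} {a2.2} {a4.1} {a4.2} (out.j = its outer ports)

{out.1, a3.2} {out.2, a3.1} {a1.1} {a1.2} {a2.1} {a2.2} {a4.1} {a4.2}


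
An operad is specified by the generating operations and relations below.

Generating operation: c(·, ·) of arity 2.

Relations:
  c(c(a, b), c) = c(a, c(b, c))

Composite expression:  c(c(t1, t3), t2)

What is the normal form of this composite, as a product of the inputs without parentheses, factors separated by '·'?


t1 · t3 · t2


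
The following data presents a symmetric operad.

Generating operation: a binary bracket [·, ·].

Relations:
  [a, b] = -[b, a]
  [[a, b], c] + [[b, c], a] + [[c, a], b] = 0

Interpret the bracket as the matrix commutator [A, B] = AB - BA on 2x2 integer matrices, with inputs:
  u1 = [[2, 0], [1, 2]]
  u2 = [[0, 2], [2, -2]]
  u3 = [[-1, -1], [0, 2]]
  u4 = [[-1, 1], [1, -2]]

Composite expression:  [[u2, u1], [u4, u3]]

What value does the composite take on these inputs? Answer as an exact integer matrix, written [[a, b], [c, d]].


[u2, u1] = [[2, 0], [-2, -2]]
[u4, u3] = [[1, 2], [-3, -1]]
[[u2, u1], [u4, u3]] = [[4, 8], [8, -4]]

[[4, 8], [8, -4]]


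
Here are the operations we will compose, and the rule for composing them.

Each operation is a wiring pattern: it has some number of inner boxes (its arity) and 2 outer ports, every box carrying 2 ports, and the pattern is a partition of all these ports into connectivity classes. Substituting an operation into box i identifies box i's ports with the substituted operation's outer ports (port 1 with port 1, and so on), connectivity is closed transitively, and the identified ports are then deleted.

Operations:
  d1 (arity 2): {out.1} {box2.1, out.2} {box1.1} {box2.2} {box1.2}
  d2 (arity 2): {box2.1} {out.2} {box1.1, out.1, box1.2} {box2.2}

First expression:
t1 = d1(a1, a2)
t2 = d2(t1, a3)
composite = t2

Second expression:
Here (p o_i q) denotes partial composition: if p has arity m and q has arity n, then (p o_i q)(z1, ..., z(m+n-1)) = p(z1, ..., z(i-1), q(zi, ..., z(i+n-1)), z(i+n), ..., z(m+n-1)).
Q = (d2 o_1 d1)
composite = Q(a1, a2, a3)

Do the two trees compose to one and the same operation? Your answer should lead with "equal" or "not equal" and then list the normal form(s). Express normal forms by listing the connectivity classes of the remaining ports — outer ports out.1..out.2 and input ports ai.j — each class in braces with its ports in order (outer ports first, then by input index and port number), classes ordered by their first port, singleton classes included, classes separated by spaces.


equal; both compose to {out.1, a2.1} {out.2} {a1.1} {a1.2} {a2.2} {a3.1} {a3.2}

Normal form of the first expression: {out.1, a2.1} {out.2} {a1.1} {a1.2} {a2.2} {a3.1} {a3.2}
Normal form of the second expression: {out.1, a2.1} {out.2} {a1.1} {a1.2} {a2.2} {a3.1} {a3.2}
The forms coincide; equal.


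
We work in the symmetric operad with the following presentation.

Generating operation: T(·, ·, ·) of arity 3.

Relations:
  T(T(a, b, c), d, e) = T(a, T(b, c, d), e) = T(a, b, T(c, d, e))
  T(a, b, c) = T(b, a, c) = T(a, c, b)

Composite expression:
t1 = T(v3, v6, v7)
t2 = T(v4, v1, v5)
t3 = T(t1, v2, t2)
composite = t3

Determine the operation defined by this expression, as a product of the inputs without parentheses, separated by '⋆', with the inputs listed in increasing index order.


Shape and order are irrelevant to T; the v-input set decides.
T(v3, v6, v7) collapses to v3 ⋆ v6 ⋆ v7
T(v4, v1, v5) collapses to v4 ⋆ v1 ⋆ v5
T(T(v3, v6, v7), v2, T(v4, v1, v5)) collapses to v3 ⋆ v6 ⋆ v7 ⋆ v2 ⋆ v4 ⋆ v1 ⋆ v5
commutativity sorts the factors: v1 ⋆ v2 ⋆ v3 ⋆ v4 ⋆ v5 ⋆ v6 ⋆ v7

v1 ⋆ v2 ⋆ v3 ⋆ v4 ⋆ v5 ⋆ v6 ⋆ v7


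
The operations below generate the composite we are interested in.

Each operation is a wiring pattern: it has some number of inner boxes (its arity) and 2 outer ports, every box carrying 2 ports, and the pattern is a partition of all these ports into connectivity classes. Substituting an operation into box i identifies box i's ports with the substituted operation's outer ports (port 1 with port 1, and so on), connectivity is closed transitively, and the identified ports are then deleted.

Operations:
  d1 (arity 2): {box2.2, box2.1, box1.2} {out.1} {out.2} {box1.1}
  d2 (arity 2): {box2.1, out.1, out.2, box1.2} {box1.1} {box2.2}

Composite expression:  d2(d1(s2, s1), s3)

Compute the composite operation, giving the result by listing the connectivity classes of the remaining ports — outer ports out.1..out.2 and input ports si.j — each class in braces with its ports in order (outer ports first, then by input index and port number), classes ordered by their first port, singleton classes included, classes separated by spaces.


{out.1, out.2, s3.1} {s1.1, s1.2, s2.2} {s2.1} {s3.2}

Treat the ports identified at d2 as solder joints: merge, then drop.
through d1, on inputs (s2, s1): {out.1} {out.2} {s1.1, s1.2, s2.2} {s2.1} (out.j = stage outer ports)
through d2, on inputs (s2, s1, s3): {out.1, out.2, s3.1} {s1.1, s1.2, s2.2} {s2.1} {s3.2} (out.j = stage outer ports)


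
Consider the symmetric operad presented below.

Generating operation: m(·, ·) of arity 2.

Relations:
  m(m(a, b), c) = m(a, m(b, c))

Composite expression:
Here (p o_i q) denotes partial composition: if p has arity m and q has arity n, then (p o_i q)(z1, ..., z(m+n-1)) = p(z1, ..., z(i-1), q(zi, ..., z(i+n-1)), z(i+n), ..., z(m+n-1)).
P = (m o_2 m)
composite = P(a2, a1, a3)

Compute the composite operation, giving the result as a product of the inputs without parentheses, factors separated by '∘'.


a2 ∘ a1 ∘ a3

Under associativity of m, the answer is the a's in reading order.
m(a1, a3) reduces to a1 ∘ a3
m(a2, m(a1, a3)) reduces to a2 ∘ a1 ∘ a3


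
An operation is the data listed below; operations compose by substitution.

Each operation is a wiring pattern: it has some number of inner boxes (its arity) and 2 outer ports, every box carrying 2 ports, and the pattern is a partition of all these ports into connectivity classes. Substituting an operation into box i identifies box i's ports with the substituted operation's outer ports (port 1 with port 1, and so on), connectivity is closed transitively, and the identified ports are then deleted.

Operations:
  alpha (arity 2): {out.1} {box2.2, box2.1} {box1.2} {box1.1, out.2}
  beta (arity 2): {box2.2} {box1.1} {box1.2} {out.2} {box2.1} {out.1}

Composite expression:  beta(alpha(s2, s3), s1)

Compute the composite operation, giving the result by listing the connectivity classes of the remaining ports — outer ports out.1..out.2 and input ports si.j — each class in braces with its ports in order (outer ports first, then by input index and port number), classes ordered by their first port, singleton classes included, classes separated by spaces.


{out.1} {out.2} {s1.1} {s1.2} {s2.1} {s2.2} {s3.1, s3.2}

Treat the ports identified at beta as solder joints: merge, then drop.
stage alpha: inputs (s2, s3), connectivity {out.1} {out.2, s2.1} {s2.2} {s3.1, s3.2}, out.j its boundary
stage beta: inputs (s2, s3, s1), connectivity {out.1} {out.2} {s1.1} {s1.2} {s2.1} {s2.2} {s3.1, s3.2}, out.j its boundary


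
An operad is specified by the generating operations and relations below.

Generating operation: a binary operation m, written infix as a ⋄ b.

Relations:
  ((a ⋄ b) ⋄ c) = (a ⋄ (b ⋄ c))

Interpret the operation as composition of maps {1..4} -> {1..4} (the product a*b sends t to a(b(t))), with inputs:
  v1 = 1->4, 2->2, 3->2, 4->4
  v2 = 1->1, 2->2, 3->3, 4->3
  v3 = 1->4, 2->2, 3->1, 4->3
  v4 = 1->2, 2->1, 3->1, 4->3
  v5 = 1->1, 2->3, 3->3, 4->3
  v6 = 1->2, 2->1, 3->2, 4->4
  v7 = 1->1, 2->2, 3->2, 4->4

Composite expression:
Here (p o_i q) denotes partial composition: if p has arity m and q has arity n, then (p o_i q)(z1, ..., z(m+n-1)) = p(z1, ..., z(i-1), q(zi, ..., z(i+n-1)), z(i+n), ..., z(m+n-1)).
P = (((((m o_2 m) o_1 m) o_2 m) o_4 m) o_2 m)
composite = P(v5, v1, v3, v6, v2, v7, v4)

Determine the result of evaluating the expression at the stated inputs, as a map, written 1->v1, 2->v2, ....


1->3, 2->3, 3->3, 4->3

(v1 ⋄ v3) = 1->4, 2->2, 3->4, 4->2
((v1 ⋄ v3) ⋄ v6) = 1->2, 2->4, 3->2, 4->2
(v5 ⋄ ((v1 ⋄ v3) ⋄ v6)) = 1->3, 2->3, 3->3, 4->3
(v2 ⋄ v7) = 1->1, 2->2, 3->2, 4->3
((v2 ⋄ v7) ⋄ v4) = 1->2, 2->1, 3->1, 4->2
((v5 ⋄ ((v1 ⋄ v3) ⋄ v6)) ⋄ ((v2 ⋄ v7) ⋄ v4)) = 1->3, 2->3, 3->3, 4->3


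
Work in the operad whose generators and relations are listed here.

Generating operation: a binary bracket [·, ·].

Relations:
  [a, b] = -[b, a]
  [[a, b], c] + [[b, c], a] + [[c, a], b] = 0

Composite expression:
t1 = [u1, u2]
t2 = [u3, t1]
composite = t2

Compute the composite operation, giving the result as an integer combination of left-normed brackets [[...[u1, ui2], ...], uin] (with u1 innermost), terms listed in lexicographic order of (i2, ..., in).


-[[u1, u2], u3]

Left-normed coefficients sit on the u1-initial expansion words.
Composite bracket: [u3, [u1, u2]]
Full expansion: 4 signed words from ab - ba (2^2 = 4).
Coefficients come from the u1-initial words:
  the word u1u2u3 carries sign -1 and contributes -[[u1, u2], u3]


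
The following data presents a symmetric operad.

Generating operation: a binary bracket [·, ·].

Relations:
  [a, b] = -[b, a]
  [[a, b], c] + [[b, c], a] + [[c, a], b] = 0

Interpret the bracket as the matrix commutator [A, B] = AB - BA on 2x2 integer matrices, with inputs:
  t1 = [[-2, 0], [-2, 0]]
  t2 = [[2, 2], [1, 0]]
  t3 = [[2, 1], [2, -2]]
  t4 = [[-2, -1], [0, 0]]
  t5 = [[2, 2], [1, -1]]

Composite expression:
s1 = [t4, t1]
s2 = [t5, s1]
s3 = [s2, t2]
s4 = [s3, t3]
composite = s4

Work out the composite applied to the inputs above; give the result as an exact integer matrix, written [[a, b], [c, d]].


[[-36, -108], [360, 36]]


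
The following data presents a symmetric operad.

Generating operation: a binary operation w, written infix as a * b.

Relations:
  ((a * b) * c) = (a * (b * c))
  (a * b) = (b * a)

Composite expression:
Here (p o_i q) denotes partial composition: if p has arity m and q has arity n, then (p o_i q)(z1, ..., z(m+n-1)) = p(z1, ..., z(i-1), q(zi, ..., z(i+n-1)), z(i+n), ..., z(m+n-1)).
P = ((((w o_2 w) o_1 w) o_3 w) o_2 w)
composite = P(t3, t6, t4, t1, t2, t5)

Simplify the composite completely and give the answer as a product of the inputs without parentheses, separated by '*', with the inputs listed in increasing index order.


t1 * t2 * t3 * t4 * t5 * t6

Key point: w commutes, so take the t-inputs in any fixed order.
(t6 * t4) flattens to t6 * t4
(t3 * (t6 * t4)) flattens to t3 * t6 * t4
(t1 * t2) flattens to t1 * t2
((t1 * t2) * t5) flattens to t1 * t2 * t5
((t3 * (t6 * t4)) * ((t1 * t2) * t5)) flattens to t3 * t6 * t4 * t1 * t2 * t5
commutativity sorts the factors: t1 * t2 * t3 * t4 * t5 * t6


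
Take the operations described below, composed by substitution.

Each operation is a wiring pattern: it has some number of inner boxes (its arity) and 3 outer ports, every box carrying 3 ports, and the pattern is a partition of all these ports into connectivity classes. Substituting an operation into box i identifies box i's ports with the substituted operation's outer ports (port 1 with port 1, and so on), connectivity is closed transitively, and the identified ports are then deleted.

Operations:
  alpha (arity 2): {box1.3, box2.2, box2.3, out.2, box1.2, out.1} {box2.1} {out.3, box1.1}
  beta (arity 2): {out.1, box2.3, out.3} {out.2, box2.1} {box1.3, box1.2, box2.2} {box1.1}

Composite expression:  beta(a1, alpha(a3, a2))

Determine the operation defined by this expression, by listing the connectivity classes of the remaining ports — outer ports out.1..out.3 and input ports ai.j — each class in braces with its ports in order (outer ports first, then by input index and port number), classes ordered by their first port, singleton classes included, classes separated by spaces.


{out.1, out.3, a3.1} {out.2, a1.2, a1.3, a2.2, a2.3, a3.2, a3.3} {a1.1} {a2.1}

Treat the ports identified at beta as solder joints: merge, then drop.
the subtree at alpha composes to {out.1, out.2, a2.2, a2.3, a3.2, a3.3} {out.3, a3.1} {a2.1} on (a3, a2); out.j = own outer ports
the subtree at beta composes to {out.1, out.3, a3.1} {out.2, a1.2, a1.3, a2.2, a2.3, a3.2, a3.3} {a1.1} {a2.1} on (a1, a3, a2); out.j = own outer ports


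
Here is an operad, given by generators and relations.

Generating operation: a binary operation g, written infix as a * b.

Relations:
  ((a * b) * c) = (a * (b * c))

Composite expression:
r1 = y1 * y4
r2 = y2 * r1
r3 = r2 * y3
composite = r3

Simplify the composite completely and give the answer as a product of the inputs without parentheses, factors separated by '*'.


y2 * y1 * y4 * y3

Key point: g is associative — brackets drop, the y-order remains.
(y1 * y4) unparenthesizes to y1 * y4
(y2 * (y1 * y4)) unparenthesizes to y2 * y1 * y4
((y2 * (y1 * y4)) * y3) unparenthesizes to y2 * y1 * y4 * y3


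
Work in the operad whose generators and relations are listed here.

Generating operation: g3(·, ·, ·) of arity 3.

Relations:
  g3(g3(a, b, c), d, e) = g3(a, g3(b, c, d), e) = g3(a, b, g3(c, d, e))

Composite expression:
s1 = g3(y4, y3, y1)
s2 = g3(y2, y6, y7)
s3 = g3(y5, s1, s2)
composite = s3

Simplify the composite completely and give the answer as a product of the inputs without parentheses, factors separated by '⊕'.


y5 ⊕ y4 ⊕ y3 ⊕ y1 ⊕ y2 ⊕ y6 ⊕ y7

Key point: g3 is associative — brackets drop, the y-order remains.
g3(y4, y3, y1) flattens to y4 ⊕ y3 ⊕ y1
g3(y2, y6, y7) flattens to y2 ⊕ y6 ⊕ y7
g3(y5, g3(y4, y3, y1), g3(y2, y6, y7)) flattens to y5 ⊕ y4 ⊕ y3 ⊕ y1 ⊕ y2 ⊕ y6 ⊕ y7


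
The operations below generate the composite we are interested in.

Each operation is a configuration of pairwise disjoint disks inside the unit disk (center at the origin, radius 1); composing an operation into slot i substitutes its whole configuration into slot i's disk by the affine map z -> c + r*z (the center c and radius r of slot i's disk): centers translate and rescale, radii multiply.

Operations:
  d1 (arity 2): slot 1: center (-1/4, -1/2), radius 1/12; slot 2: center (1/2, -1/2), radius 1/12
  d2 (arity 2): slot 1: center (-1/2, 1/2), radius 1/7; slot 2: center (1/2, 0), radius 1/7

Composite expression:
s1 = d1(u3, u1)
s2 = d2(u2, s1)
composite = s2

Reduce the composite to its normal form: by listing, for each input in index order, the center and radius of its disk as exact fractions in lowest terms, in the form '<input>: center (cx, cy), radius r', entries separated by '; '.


u1: center (4/7, -1/14), radius 1/84; u2: center (-1/2, 1/2), radius 1/7; u3: center (13/28, -1/14), radius 1/84

Only the slot chain above each u matters under d2; compose those maps.
input u2: applying the 1 nested substitution gives center (-1/2, 1/2), radius 1/7
input u3: applying the 2 nested substitutions gives center (13/28, -1/14), radius 1/84
input u1: applying the 2 nested substitutions gives center (4/7, -1/14), radius 1/84


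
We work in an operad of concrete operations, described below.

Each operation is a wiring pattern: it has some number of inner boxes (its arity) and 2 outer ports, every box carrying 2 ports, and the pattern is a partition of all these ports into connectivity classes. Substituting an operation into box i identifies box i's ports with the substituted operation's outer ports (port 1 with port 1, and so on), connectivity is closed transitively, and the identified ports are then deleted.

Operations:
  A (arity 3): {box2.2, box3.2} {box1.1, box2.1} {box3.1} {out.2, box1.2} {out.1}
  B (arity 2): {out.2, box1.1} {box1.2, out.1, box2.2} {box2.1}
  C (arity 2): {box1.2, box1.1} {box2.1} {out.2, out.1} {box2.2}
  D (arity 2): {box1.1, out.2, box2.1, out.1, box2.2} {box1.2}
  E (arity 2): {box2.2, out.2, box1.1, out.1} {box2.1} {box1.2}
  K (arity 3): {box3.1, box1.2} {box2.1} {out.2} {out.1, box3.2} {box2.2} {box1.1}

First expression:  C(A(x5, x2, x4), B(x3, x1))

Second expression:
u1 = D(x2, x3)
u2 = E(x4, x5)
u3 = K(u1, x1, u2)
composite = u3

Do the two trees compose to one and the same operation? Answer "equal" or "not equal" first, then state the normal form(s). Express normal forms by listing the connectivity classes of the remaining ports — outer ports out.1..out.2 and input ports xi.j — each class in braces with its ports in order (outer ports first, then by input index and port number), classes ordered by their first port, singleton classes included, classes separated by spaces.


not equal — first {out.1, out.2} {x1.1} {x1.2, x3.2} {x2.1, x5.1} {x2.2, x4.2} {x3.1} {x4.1} {x5.2}, second {out.1, x2.1, x3.1, x3.2, x4.1, x5.2} {out.2} {x1.1} {x1.2} {x2.2} {x4.2} {x5.1}

The first expression reduces to {out.1, out.2} {x1.1} {x1.2, x3.2} {x2.1, x5.1} {x2.2, x4.2} {x3.1} {x4.1} {x5.2}
The second expression reduces to {out.1, x2.1, x3.1, x3.2, x4.1, x5.2} {out.2} {x1.1} {x1.2} {x2.2} {x4.2} {x5.1}
No match — not equal.


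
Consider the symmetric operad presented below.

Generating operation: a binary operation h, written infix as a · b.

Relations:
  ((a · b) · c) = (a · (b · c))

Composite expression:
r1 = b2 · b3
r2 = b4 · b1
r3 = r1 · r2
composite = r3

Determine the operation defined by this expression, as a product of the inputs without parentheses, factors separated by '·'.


b2 · b3 · b4 · b1

Every regrouping of h is equal, so read the b-inputs in written order.
(b2 · b3) unparenthesizes to b2 · b3
(b4 · b1) unparenthesizes to b4 · b1
((b2 · b3) · (b4 · b1)) unparenthesizes to b2 · b3 · b4 · b1


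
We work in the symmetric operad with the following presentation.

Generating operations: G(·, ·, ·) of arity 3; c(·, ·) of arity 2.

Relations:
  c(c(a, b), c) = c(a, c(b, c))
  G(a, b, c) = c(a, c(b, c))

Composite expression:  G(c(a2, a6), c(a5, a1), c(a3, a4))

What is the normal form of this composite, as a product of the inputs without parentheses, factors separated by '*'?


Key point: G is associative — brackets drop, the a-order remains.
c(a2, a6) linearizes to a2 * a6
c(a5, a1) linearizes to a5 * a1
c(a3, a4) linearizes to a3 * a4
G(c(a2, a6), c(a5, a1), c(a3, a4)) linearizes to a2 * a6 * a5 * a1 * a3 * a4

a2 * a6 * a5 * a1 * a3 * a4


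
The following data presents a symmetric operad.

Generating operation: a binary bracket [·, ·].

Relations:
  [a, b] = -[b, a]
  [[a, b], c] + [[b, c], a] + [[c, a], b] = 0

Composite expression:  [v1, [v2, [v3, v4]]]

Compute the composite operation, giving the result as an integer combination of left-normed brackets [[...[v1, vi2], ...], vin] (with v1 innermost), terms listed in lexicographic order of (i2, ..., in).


[[[v1, v2], v3], v4] - [[[v1, v2], v4], v3] - [[[v1, v3], v4], v2] + [[[v1, v4], v3], v2]

Antisymmetry and Jacobi reduce to v1-anchored left-normed brackets.
Composite bracket: [v1, [v2, [v3, v4]]]
Under [a, b] = ab - ba we get 8 signed associative words (2^3 = 8).
Words beginning with v1 determine it all:
  v1v2v3v4 appears with sign +1, giving the term +[[[v1, v2], v3], v4]
  v1v2v4v3 appears with sign -1, giving the term -[[[v1, v2], v4], v3]
  v1v3v4v2 appears with sign -1, giving the term -[[[v1, v3], v4], v2]
  v1v4v3v2 appears with sign +1, giving the term +[[[v1, v4], v3], v2]


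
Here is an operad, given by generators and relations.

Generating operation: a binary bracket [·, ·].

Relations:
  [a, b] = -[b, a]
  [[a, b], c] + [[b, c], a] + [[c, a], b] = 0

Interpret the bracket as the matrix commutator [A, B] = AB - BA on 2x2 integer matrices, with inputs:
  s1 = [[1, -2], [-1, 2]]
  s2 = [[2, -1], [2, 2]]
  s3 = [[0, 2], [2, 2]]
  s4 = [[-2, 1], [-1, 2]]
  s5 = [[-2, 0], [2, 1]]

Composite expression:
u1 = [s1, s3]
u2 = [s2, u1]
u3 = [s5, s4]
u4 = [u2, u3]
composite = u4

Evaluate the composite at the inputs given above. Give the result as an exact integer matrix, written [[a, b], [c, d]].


[s1, s3] = [[-2, -6], [4, 2]]
[s2, [s1, s3]] = [[8, -4], [-8, -8]]
[s5, s4] = [[-2, -3], [-11, 2]]
[[s2, [s1, s3]], [s5, s4]] = [[20, -64], [208, -20]]

[[20, -64], [208, -20]]


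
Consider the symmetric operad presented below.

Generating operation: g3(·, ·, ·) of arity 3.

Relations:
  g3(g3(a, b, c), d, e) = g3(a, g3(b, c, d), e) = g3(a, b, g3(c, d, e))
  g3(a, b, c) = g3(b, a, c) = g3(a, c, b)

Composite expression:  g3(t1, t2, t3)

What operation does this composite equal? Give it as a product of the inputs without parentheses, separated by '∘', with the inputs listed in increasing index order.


t1 ∘ t2 ∘ t3

Any arrangement under g3 is one operation, so sort the t-inputs.
g3(t1, t2, t3) flattens to t1 ∘ t2 ∘ t3
rearranged into index order: t1 ∘ t2 ∘ t3


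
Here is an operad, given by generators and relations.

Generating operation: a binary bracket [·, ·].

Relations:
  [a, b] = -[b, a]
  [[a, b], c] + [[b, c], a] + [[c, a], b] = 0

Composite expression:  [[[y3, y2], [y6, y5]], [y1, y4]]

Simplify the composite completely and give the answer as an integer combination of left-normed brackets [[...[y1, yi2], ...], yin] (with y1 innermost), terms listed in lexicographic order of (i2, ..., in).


Antisymmetry and Jacobi reduce to y1-anchored left-normed brackets.
Composite bracket: [[[y3, y2], [y6, y5]], [y1, y4]]
Expanding via [a, b] = ab - ba: 32 signed words (2^5 = 32).
Collect the words opening with y1:
  y1y4y2y3y5y6 appears with sign -1, giving the term -[[[[[y1, y4], y2], y3], y5], y6]
  y1y4y2y3y6y5 appears with sign +1, giving the term +[[[[[y1, y4], y2], y3], y6], y5]
  y1y4y3y2y5y6 appears with sign +1, giving the term +[[[[[y1, y4], y3], y2], y5], y6]
  y1y4y3y2y6y5 appears with sign -1, giving the term -[[[[[y1, y4], y3], y2], y6], y5]
  y1y4y5y6y2y3 appears with sign +1, giving the term +[[[[[y1, y4], y5], y6], y2], y3]
  y1y4y5y6y3y2 appears with sign -1, giving the term -[[[[[y1, y4], y5], y6], y3], y2]
  y1y4y6y5y2y3 appears with sign -1, giving the term -[[[[[y1, y4], y6], y5], y2], y3]
  y1y4y6y5y3y2 appears with sign +1, giving the term +[[[[[y1, y4], y6], y5], y3], y2]

-[[[[[y1, y4], y2], y3], y5], y6] + [[[[[y1, y4], y2], y3], y6], y5] + [[[[[y1, y4], y3], y2], y5], y6] - [[[[[y1, y4], y3], y2], y6], y5] + [[[[[y1, y4], y5], y6], y2], y3] - [[[[[y1, y4], y5], y6], y3], y2] - [[[[[y1, y4], y6], y5], y2], y3] + [[[[[y1, y4], y6], y5], y3], y2]


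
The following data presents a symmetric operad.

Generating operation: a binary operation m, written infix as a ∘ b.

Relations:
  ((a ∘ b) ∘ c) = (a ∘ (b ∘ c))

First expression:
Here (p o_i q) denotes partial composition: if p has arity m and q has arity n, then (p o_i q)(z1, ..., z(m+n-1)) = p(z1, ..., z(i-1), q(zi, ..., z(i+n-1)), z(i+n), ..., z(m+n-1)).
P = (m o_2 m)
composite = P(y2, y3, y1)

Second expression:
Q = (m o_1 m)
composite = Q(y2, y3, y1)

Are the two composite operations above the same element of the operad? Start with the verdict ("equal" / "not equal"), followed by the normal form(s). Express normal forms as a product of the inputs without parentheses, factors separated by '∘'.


equal: each reduces to y2 ∘ y3 ∘ y1


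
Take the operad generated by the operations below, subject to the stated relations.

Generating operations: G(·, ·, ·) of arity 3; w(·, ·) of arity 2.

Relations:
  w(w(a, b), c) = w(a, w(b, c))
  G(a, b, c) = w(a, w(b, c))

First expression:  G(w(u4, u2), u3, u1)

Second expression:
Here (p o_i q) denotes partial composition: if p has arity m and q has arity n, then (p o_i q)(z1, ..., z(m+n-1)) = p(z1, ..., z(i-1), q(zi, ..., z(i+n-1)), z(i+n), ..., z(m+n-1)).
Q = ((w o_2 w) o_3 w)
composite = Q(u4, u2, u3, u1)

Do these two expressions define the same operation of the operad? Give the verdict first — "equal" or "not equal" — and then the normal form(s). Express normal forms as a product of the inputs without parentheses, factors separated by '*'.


equal; both compose to u4 * u2 * u3 * u1


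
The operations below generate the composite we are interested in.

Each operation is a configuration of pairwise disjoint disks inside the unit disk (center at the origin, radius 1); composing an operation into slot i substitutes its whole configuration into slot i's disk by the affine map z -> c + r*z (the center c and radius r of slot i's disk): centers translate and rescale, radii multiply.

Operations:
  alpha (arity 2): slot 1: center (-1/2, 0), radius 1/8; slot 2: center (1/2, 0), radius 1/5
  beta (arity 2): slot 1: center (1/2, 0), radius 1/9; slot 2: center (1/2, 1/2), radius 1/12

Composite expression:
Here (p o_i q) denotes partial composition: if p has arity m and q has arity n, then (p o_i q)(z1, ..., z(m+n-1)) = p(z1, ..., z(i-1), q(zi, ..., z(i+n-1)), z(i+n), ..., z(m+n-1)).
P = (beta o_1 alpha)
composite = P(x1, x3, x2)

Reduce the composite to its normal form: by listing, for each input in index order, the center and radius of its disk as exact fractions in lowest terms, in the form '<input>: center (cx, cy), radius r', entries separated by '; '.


Below beta, radii multiply path by path; the x-disk centers shift.
x1: after 2 affine steps, its disk has center (4/9, 0), radius 1/72
x3: after 2 affine steps, its disk has center (5/9, 0), radius 1/45
x2: after 1 affine step, its disk has center (1/2, 1/2), radius 1/12

x1: center (4/9, 0), radius 1/72; x2: center (1/2, 1/2), radius 1/12; x3: center (5/9, 0), radius 1/45


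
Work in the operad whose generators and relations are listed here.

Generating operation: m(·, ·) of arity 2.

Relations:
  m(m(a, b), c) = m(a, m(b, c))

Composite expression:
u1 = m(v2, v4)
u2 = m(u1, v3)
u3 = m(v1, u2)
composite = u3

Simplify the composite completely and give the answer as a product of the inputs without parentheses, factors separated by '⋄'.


v1 ⋄ v2 ⋄ v4 ⋄ v3

Every regrouping of m is equal, so read the v-inputs in written order.
m(v2, v4) flattens to v2 ⋄ v4
m(m(v2, v4), v3) flattens to v2 ⋄ v4 ⋄ v3
m(v1, m(m(v2, v4), v3)) flattens to v1 ⋄ v2 ⋄ v4 ⋄ v3


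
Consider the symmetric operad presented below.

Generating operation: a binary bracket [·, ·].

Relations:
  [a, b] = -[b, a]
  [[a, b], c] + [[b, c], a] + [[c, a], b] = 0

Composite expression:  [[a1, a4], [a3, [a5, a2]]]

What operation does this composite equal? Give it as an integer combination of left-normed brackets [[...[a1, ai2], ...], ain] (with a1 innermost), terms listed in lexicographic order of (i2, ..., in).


[[[[a1, a4], a2], a5], a3] - [[[[a1, a4], a3], a2], a5] + [[[[a1, a4], a3], a5], a2] - [[[[a1, a4], a5], a2], a3]

Expand each bracket as ab - ba; the a1-initial words give the coefficients.
Composite bracket: [[a1, a4], [a3, [a5, a2]]]
Full expansion: 16 signed words from ab - ba (2^4 = 16).
Only words starting with a1 matter:
  word a1a4a2a5a3 has sign +1, contributing +[[[[a1, a4], a2], a5], a3]
  word a1a4a3a2a5 has sign -1, contributing -[[[[a1, a4], a3], a2], a5]
  word a1a4a3a5a2 has sign +1, contributing +[[[[a1, a4], a3], a5], a2]
  word a1a4a5a2a3 has sign -1, contributing -[[[[a1, a4], a5], a2], a3]


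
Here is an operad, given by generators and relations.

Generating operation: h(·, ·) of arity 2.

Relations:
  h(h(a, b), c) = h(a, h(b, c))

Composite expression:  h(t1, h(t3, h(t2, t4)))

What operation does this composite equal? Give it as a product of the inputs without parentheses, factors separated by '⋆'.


t1 ⋆ t3 ⋆ t2 ⋆ t4

The h-tree's shape is irrelevant; the t-reading-order decides.
h(t2, t4) linearizes to t2 ⋆ t4
h(t3, h(t2, t4)) linearizes to t3 ⋆ t2 ⋆ t4
h(t1, h(t3, h(t2, t4))) linearizes to t1 ⋆ t3 ⋆ t2 ⋆ t4


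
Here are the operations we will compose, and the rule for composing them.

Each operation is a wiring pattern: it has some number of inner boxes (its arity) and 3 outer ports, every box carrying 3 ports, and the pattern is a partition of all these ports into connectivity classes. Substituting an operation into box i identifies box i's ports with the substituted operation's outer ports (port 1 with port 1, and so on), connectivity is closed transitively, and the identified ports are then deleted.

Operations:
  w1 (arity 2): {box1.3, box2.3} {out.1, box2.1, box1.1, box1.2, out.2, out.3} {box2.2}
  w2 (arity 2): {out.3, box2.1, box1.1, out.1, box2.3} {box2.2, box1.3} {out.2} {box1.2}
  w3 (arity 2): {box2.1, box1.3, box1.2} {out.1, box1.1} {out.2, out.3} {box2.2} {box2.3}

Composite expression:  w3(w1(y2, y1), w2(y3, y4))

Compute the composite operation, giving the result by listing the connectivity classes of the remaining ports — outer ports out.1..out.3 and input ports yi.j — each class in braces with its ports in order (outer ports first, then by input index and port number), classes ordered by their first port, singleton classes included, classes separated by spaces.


Reachability decides: close wires over w3-identified ports.
stage w1: inputs (y2, y1), connectivity {out.1, out.2, out.3, y1.1, y2.1, y2.2} {y1.2} {y1.3, y2.3}, out.j its boundary
stage w2: inputs (y3, y4), connectivity {out.1, out.3, y3.1, y4.1, y4.3} {out.2} {y3.2} {y3.3, y4.2}, out.j its boundary
stage w3: inputs (y2, y1, y3, y4), connectivity {out.1, y1.1, y2.1, y2.2, y3.1, y4.1, y4.3} {out.2, out.3} {y1.2} {y1.3, y2.3} {y3.2} {y3.3, y4.2}, out.j its boundary

{out.1, y1.1, y2.1, y2.2, y3.1, y4.1, y4.3} {out.2, out.3} {y1.2} {y1.3, y2.3} {y3.2} {y3.3, y4.2}


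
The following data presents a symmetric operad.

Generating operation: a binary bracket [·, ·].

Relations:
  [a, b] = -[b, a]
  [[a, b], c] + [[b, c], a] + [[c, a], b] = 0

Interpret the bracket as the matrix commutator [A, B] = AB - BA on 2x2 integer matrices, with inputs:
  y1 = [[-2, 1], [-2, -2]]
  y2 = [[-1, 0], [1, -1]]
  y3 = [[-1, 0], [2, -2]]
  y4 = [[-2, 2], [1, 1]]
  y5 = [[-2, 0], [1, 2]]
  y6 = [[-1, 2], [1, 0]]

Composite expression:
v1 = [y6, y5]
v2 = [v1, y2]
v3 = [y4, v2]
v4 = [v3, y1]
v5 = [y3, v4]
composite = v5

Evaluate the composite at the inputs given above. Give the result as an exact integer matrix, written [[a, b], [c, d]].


[[32, -16], [272, -32]]

[y6, y5] = [[2, 8], [-3, -2]]
[[y6, y5], y2] = [[8, 0], [-4, -8]]
[y4, [[y6, y5], y2]] = [[-8, -32], [4, 8]]
[[y4, [[y6, y5], y2]], y1] = [[60, -16], [-32, -60]]
[y3, [[y4, [[y6, y5], y2]], y1]] = [[32, -16], [272, -32]]


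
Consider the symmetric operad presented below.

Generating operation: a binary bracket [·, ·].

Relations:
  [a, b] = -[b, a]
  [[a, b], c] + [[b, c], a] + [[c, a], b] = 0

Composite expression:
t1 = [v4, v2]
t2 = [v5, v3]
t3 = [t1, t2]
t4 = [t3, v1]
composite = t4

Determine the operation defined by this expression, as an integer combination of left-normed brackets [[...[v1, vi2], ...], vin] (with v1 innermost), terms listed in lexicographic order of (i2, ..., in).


Antisymmetry and Jacobi reduce to v1-anchored left-normed brackets.
Composite bracket: [[[v4, v2], [v5, v3]], v1]
Each bracket splits as ab - ba, giving 16 signed words (2^4 = 16).
Coefficients come from the v1-initial words:
  v1v2v4v3v5 appears with sign -1, giving the term -[[[[v1, v2], v4], v3], v5]
  v1v2v4v5v3 appears with sign +1, giving the term +[[[[v1, v2], v4], v5], v3]
  v1v3v5v2v4 appears with sign +1, giving the term +[[[[v1, v3], v5], v2], v4]
  v1v3v5v4v2 appears with sign -1, giving the term -[[[[v1, v3], v5], v4], v2]
  v1v4v2v3v5 appears with sign +1, giving the term +[[[[v1, v4], v2], v3], v5]
  v1v4v2v5v3 appears with sign -1, giving the term -[[[[v1, v4], v2], v5], v3]
  v1v5v3v2v4 appears with sign -1, giving the term -[[[[v1, v5], v3], v2], v4]
  v1v5v3v4v2 appears with sign +1, giving the term +[[[[v1, v5], v3], v4], v2]

-[[[[v1, v2], v4], v3], v5] + [[[[v1, v2], v4], v5], v3] + [[[[v1, v3], v5], v2], v4] - [[[[v1, v3], v5], v4], v2] + [[[[v1, v4], v2], v3], v5] - [[[[v1, v4], v2], v5], v3] - [[[[v1, v5], v3], v2], v4] + [[[[v1, v5], v3], v4], v2]


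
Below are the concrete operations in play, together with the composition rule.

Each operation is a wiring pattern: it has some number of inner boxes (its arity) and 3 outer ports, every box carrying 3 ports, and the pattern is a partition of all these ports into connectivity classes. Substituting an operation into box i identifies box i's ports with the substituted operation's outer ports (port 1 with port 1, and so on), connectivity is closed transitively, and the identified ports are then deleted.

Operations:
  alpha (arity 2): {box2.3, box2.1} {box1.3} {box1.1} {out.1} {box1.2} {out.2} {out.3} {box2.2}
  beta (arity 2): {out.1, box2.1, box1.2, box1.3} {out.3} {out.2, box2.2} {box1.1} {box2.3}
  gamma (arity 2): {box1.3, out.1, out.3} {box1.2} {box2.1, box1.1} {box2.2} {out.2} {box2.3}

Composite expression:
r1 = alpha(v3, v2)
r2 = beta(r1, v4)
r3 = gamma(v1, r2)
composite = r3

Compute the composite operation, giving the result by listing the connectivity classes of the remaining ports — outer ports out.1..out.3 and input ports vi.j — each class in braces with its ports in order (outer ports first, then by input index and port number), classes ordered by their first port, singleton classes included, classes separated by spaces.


{out.1, out.3, v1.3} {out.2} {v1.1, v4.1} {v1.2} {v2.1, v2.3} {v2.2} {v3.1} {v3.2} {v3.3} {v4.2} {v4.3}


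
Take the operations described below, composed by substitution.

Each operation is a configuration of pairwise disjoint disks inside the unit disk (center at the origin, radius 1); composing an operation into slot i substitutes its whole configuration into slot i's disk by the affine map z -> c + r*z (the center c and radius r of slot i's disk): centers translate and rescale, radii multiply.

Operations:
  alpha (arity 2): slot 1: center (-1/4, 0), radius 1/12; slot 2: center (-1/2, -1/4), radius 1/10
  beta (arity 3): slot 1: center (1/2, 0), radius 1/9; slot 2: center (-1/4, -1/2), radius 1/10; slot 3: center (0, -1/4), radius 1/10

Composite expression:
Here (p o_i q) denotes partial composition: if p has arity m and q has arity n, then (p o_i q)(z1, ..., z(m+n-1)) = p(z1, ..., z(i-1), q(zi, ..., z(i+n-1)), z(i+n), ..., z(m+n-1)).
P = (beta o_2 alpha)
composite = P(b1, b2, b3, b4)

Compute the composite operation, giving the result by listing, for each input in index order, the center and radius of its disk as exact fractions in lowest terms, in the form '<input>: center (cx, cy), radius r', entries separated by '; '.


Follow each b-input down from beta: c' goes to c + r*c', radius to r*r'.
input b1: composing its 1 substitution step yields center (1/2, 0), radius 1/9
input b2: composing its 2 substitution steps yields center (-11/40, -1/2), radius 1/120
input b3: composing its 2 substitution steps yields center (-3/10, -21/40), radius 1/100
input b4: composing its 1 substitution step yields center (0, -1/4), radius 1/10

b1: center (1/2, 0), radius 1/9; b2: center (-11/40, -1/2), radius 1/120; b3: center (-3/10, -21/40), radius 1/100; b4: center (0, -1/4), radius 1/10


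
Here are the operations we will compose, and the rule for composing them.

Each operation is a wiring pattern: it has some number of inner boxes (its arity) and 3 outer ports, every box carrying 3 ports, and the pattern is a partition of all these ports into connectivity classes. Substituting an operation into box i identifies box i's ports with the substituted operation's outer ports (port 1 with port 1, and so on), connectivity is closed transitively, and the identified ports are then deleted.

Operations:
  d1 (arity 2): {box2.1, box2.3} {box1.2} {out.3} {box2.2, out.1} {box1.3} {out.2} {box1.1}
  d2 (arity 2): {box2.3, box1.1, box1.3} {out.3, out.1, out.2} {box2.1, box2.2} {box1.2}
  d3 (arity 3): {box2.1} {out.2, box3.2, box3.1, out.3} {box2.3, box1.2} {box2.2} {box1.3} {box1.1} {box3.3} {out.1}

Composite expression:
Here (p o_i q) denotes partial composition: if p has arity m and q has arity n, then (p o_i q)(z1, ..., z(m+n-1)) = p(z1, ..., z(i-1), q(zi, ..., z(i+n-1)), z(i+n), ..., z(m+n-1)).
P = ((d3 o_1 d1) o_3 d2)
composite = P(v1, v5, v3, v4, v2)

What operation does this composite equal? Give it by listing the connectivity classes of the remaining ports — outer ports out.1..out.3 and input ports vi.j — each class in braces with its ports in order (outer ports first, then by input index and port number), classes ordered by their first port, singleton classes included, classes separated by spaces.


{out.1} {out.2, out.3, v2.1, v2.2} {v1.1} {v1.2} {v1.3} {v2.3} {v3.1, v3.3, v4.3} {v3.2} {v4.1, v4.2} {v5.1, v5.3} {v5.2}

Two ports join when wires chain via d3-identified ports.
stage d1: inputs (v1, v5), connectivity {out.1, v5.2} {out.2} {out.3} {v1.1} {v1.2} {v1.3} {v5.1, v5.3}, out.j its boundary
stage d2: inputs (v3, v4), connectivity {out.1, out.2, out.3} {v3.1, v3.3, v4.3} {v3.2} {v4.1, v4.2}, out.j its boundary
stage d3: inputs (v1, v5, v3, v4, v2), connectivity {out.1} {out.2, out.3, v2.1, v2.2} {v1.1} {v1.2} {v1.3} {v2.3} {v3.1, v3.3, v4.3} {v3.2} {v4.1, v4.2} {v5.1, v5.3} {v5.2}, out.j its boundary
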